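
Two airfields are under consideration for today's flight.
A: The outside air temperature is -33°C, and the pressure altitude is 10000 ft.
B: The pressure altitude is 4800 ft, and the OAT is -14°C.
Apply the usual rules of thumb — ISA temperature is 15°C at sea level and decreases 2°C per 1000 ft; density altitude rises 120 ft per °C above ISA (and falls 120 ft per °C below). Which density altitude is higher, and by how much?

A: ISA temp = -5°C, deviation -28°C, DA = 10000 + 120 × (-28) = 6640 ft.
B: ISA temp = 5.4°C, deviation -19.4°C, DA = 4800 + 120 × (-19.4) = 2472 ft.
A is higher by 6640 − 2472 = 4168 ft.

A by 4168 ft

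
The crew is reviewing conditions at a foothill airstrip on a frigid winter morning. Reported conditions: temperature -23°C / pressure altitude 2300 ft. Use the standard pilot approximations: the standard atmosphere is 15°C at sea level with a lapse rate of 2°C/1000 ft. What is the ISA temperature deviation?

ISA-33.4°C

ISA temperature at 2300 ft = 15 − 2 × (2300/1000) = 10.4°C.
Deviation = OAT − ISA = -23 − 10.4 = -33.4°C.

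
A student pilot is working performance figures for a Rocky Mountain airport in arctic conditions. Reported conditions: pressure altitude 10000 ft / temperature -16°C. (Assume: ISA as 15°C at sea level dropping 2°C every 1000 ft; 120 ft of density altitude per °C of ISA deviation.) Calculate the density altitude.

ISA temperature at 10000 ft = 15 − 2 × (10000/1000) = -5°C.
ISA deviation = -16 − (-5) = -11°C.
Density altitude = 10000 + 120 × (-11) = 10000 + (-1320) = 8680 ft.

8680 ft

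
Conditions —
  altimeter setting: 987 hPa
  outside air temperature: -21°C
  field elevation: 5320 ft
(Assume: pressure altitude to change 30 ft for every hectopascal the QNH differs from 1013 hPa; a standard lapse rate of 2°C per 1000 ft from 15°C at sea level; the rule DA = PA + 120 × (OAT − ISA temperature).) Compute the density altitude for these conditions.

3244 ft

Pressure altitude = 5320 + (1013 − 987) × 30 = 5320 + (+780) = 6100 ft.
ISA temperature at 6100 ft = 15 − 2 × (6100/1000) = 2.8°C.
ISA deviation = -21 − 2.8 = -23.8°C.
Density altitude = 6100 + 120 × (-23.8) = 3244 ft.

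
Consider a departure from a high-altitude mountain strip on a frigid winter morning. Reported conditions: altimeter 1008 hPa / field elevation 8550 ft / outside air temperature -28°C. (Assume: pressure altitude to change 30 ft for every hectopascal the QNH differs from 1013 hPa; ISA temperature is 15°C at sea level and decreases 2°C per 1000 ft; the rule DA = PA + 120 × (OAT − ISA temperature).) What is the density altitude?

5628 ft

Pressure altitude = 8550 + (1013 − 1008) × 30 = 8550 + (+150) = 8700 ft.
ISA temperature at 8700 ft = 15 − 2 × (8700/1000) = -2.4°C.
ISA deviation = -28 − (-2.4) = -25.6°C.
Density altitude = 8700 + 120 × (-25.6) = 5628 ft.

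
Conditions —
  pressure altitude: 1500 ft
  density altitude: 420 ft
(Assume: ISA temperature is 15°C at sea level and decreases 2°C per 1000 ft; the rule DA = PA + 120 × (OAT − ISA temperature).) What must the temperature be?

Density altitude − pressure altitude = 420 − 1500 = -1080 ft.
At 120 ft/°C that is an ISA deviation of -1080/120 = -9°C.
ISA temperature at 1500 ft = 15 − 2 × (1500/1000) = 12°C.
OAT = ISA + deviation = 12 + (-9) = 3°C.

3°C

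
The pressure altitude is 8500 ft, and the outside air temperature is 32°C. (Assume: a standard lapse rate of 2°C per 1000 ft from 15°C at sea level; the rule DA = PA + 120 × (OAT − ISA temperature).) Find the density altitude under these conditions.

ISA temperature at 8500 ft = 15 − 2 × (8500/1000) = -2°C.
ISA deviation = 32 − (-2) = +34°C.
Density altitude = 8500 + 120 × (34) = 8500 + (+4080) = 12580 ft.

12580 ft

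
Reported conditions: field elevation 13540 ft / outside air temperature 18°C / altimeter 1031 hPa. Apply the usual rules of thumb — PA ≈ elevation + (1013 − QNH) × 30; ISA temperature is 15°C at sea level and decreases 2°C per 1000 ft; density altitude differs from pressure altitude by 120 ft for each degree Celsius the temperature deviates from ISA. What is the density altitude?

Pressure altitude = 13540 + (1013 − 1031) × 30 = 13540 + (-540) = 13000 ft.
ISA temperature at 13000 ft = 15 − 2 × (13000/1000) = -11°C.
ISA deviation = 18 − (-11) = +29°C.
Density altitude = 13000 + 120 × (29) = 16480 ft.

16480 ft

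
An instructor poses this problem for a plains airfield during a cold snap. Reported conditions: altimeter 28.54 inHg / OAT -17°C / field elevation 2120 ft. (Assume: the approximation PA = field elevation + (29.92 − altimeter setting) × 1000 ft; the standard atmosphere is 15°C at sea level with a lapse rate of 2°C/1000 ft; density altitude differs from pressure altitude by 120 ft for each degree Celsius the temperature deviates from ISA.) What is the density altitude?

500 ft

Pressure altitude = 2120 + (29.92 − 28.54) × 1000 = 2120 + (+1380) = 3500 ft.
ISA temperature at 3500 ft = 15 − 2 × (3500/1000) = 8°C.
ISA deviation = -17 − 8 = -25°C.
Density altitude = 3500 + 120 × (-25) = 500 ft.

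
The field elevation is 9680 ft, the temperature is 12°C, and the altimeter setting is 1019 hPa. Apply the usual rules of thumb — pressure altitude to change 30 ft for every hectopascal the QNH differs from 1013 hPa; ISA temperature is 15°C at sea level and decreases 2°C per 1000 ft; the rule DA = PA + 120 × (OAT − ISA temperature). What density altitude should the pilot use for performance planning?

11420 ft

Pressure altitude = 9680 + (1013 − 1019) × 30 = 9680 + (-180) = 9500 ft.
ISA temperature at 9500 ft = 15 − 2 × (9500/1000) = -4°C.
ISA deviation = 12 − (-4) = +16°C.
Density altitude = 9500 + 120 × (16) = 11420 ft.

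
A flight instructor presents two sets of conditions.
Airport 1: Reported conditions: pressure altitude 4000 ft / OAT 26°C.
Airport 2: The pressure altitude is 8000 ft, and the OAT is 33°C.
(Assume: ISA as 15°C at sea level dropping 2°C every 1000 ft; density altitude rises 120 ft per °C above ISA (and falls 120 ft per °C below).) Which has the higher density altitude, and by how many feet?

Airport 1: ISA temp = 7°C, deviation +19°C, DA = 4000 + 120 × 19 = 6280 ft.
Airport 2: ISA temp = -1°C, deviation +34°C, DA = 8000 + 120 × 34 = 12080 ft.
Airport 2 is higher by 12080 − 6280 = 5800 ft.

Airport 2 by 5800 ft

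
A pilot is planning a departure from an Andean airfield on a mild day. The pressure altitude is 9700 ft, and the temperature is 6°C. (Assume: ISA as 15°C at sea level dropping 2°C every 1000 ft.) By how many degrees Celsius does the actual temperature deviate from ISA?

ISA temperature at 9700 ft = 15 − 2 × (9700/1000) = -4.4°C.
Deviation = OAT − ISA = 6 − (-4.4) = +10.4°C.

ISA+10.4°C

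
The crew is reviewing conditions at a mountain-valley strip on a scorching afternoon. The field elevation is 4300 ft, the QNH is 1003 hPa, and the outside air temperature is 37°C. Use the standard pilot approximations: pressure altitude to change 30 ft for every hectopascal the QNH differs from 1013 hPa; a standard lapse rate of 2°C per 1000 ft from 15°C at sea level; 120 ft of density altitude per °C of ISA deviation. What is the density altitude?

8344 ft

Pressure altitude = 4300 + (1013 − 1003) × 30 = 4300 + (+300) = 4600 ft.
ISA temperature at 4600 ft = 15 − 2 × (4600/1000) = 5.8°C.
ISA deviation = 37 − 5.8 = +31.2°C.
Density altitude = 4600 + 120 × (31.2) = 8344 ft.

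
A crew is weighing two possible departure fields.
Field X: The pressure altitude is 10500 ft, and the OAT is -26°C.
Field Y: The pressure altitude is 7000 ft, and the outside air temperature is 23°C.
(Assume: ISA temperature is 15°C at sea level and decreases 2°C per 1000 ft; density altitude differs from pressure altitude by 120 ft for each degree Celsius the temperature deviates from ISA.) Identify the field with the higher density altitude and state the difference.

Field X: ISA temp = -6°C, deviation -20°C, DA = 10500 + 120 × (-20) = 8100 ft.
Field Y: ISA temp = 1°C, deviation +22°C, DA = 7000 + 120 × 22 = 9640 ft.
Field Y is higher by 9640 − 8100 = 1540 ft.

Field Y by 1540 ft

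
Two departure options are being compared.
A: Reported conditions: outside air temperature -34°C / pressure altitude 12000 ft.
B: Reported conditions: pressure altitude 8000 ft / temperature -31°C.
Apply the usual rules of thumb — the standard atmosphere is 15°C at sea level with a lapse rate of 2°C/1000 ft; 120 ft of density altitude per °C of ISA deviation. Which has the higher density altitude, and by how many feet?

A: ISA temp = -9°C, deviation -25°C, DA = 12000 + 120 × (-25) = 9000 ft.
B: ISA temp = -1°C, deviation -30°C, DA = 8000 + 120 × (-30) = 4400 ft.
A is higher by 9000 − 4400 = 4600 ft.

A by 4600 ft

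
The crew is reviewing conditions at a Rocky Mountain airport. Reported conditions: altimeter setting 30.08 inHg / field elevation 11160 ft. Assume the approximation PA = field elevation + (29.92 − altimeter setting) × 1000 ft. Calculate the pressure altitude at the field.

11000 ft

Pressure correction = (29.92 − 30.08) × 1000 = -160 ft.
Pressure altitude = 11160 + (-160) = 11000 ft.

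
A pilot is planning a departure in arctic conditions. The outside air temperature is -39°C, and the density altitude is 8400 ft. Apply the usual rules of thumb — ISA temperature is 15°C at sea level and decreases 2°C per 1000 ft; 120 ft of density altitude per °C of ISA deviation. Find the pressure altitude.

DA = PA + 120 × (OAT − (15 − 2·PA/1000)) = PA + 120·OAT − 1800 + 0.24·PA = 1.24·PA + 120·OAT − 1800.
So 1.24·PA = 8400 − 120 × (-39) + 1800 = 14880.
PA = 14880 / 1.24 = 12000 ft.

12000 ft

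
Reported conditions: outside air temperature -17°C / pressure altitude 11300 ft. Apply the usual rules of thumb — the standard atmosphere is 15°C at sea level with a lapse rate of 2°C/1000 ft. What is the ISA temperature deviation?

ISA temperature at 11300 ft = 15 − 2 × (11300/1000) = -7.6°C.
Deviation = OAT − ISA = -17 − (-7.6) = -9.4°C.

ISA-9.4°C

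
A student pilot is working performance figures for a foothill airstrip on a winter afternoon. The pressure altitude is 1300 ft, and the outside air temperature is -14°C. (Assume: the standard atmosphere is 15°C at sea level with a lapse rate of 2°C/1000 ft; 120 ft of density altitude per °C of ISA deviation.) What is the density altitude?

ISA temperature at 1300 ft = 15 − 2 × (1300/1000) = 12.4°C.
ISA deviation = -14 − 12.4 = -26.4°C.
Density altitude = 1300 + 120 × (-26.4) = 1300 + (-3168) = -1868 ft.

-1868 ft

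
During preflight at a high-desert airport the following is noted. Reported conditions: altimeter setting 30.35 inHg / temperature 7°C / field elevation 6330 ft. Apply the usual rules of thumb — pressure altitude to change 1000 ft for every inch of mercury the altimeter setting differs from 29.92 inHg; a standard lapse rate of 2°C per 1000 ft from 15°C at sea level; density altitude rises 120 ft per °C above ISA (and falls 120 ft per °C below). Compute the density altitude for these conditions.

6356 ft

Pressure altitude = 6330 + (29.92 − 30.35) × 1000 = 6330 + (-430) = 5900 ft.
ISA temperature at 5900 ft = 15 − 2 × (5900/1000) = 3.2°C.
ISA deviation = 7 − 3.2 = +3.8°C.
Density altitude = 5900 + 120 × (3.8) = 6356 ft.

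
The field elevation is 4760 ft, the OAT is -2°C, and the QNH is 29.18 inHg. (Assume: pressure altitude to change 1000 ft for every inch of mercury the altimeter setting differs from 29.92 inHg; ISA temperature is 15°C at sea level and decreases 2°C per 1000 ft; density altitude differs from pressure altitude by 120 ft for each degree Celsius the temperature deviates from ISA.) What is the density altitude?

Pressure altitude = 4760 + (29.92 − 29.18) × 1000 = 4760 + (+740) = 5500 ft.
ISA temperature at 5500 ft = 15 − 2 × (5500/1000) = 4°C.
ISA deviation = -2 − 4 = -6°C.
Density altitude = 5500 + 120 × (-6) = 4780 ft.

4780 ft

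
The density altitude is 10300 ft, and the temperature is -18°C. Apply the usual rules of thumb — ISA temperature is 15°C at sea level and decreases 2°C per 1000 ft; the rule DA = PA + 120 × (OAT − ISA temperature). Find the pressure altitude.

11500 ft

DA = PA + 120 × (OAT − (15 − 2·PA/1000)) = PA + 120·OAT − 1800 + 0.24·PA = 1.24·PA + 120·OAT − 1800.
So 1.24·PA = 10300 − 120 × (-18) + 1800 = 14260.
PA = 14260 / 1.24 = 11500 ft.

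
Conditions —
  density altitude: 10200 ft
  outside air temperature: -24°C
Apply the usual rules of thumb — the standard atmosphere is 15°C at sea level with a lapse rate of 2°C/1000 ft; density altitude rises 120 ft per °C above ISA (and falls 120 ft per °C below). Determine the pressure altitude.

12000 ft

DA = PA + 120 × (OAT − (15 − 2·PA/1000)) = PA + 120·OAT − 1800 + 0.24·PA = 1.24·PA + 120·OAT − 1800.
So 1.24·PA = 10200 − 120 × (-24) + 1800 = 14880.
PA = 14880 / 1.24 = 12000 ft.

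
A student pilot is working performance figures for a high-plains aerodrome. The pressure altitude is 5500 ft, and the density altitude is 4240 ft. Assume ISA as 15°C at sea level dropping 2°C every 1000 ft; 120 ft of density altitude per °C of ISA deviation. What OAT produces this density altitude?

Density altitude − pressure altitude = 4240 − 5500 = -1260 ft.
At 120 ft/°C that is an ISA deviation of -1260/120 = -10.5°C.
ISA temperature at 5500 ft = 15 − 2 × (5500/1000) = 4°C.
OAT = ISA + deviation = 4 + (-10.5) = -6.5°C.

-6.5°C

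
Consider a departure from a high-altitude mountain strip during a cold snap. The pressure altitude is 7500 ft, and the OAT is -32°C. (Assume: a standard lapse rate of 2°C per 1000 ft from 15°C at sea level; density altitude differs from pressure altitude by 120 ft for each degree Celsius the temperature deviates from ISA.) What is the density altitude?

3660 ft

ISA temperature at 7500 ft = 15 − 2 × (7500/1000) = 0°C.
ISA deviation = -32 − 0 = -32°C.
Density altitude = 7500 + 120 × (-32) = 7500 + (-3840) = 3660 ft.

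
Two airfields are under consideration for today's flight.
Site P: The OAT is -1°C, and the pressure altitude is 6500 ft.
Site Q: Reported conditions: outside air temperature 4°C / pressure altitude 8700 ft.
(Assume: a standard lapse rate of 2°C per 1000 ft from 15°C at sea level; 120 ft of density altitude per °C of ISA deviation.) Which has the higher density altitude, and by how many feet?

Site Q by 3328 ft

Site P: ISA temp = 2°C, deviation -3°C, DA = 6500 + 120 × (-3) = 6140 ft.
Site Q: ISA temp = -2.4°C, deviation +6.4°C, DA = 8700 + 120 × 6.4 = 9468 ft.
Site Q is higher by 9468 − 6140 = 3328 ft.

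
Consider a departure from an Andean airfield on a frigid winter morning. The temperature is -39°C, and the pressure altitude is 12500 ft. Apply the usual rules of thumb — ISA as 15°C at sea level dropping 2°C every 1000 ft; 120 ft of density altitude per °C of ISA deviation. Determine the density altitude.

9020 ft

ISA temperature at 12500 ft = 15 − 2 × (12500/1000) = -10°C.
ISA deviation = -39 − (-10) = -29°C.
Density altitude = 12500 + 120 × (-29) = 12500 + (-3480) = 9020 ft.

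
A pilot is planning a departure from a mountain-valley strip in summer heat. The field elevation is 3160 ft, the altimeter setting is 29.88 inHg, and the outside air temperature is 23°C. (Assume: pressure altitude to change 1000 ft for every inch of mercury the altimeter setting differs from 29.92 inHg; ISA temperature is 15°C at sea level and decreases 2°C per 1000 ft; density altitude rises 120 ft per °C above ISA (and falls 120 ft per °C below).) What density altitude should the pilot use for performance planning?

4928 ft

Pressure altitude = 3160 + (29.92 − 29.88) × 1000 = 3160 + (+40) = 3200 ft.
ISA temperature at 3200 ft = 15 − 2 × (3200/1000) = 8.6°C.
ISA deviation = 23 − 8.6 = +14.4°C.
Density altitude = 3200 + 120 × (14.4) = 4928 ft.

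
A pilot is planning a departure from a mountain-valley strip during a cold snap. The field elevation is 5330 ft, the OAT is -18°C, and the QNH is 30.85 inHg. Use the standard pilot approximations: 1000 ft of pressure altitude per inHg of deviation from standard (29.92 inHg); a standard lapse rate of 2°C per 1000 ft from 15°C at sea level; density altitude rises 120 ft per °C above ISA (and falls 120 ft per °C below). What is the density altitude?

1496 ft

Pressure altitude = 5330 + (29.92 − 30.85) × 1000 = 5330 + (-930) = 4400 ft.
ISA temperature at 4400 ft = 15 − 2 × (4400/1000) = 6.2°C.
ISA deviation = -18 − 6.2 = -24.2°C.
Density altitude = 4400 + 120 × (-24.2) = 1496 ft.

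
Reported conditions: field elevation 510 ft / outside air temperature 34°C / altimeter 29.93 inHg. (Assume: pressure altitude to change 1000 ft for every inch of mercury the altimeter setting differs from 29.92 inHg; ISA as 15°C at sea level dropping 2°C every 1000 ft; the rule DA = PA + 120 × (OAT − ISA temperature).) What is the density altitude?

Pressure altitude = 510 + (29.92 − 29.93) × 1000 = 510 + (-10) = 500 ft.
ISA temperature at 500 ft = 15 − 2 × (500/1000) = 14°C.
ISA deviation = 34 − 14 = +20°C.
Density altitude = 500 + 120 × (20) = 2900 ft.

2900 ft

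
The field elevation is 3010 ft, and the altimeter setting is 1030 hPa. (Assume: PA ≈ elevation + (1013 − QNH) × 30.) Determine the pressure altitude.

2500 ft

Pressure correction = (1013 − 1030) × 30 = -510 ft.
Pressure altitude = 3010 + (-510) = 2500 ft.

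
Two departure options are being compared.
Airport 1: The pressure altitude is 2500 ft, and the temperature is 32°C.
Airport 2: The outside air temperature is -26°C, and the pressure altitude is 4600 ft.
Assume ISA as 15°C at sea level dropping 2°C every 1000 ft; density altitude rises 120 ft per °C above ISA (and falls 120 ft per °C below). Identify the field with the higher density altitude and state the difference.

Airport 1 by 4356 ft

Airport 1: ISA temp = 10°C, deviation +22°C, DA = 2500 + 120 × 22 = 5140 ft.
Airport 2: ISA temp = 5.8°C, deviation -31.8°C, DA = 4600 + 120 × (-31.8) = 784 ft.
Airport 1 is higher by 5140 − 784 = 4356 ft.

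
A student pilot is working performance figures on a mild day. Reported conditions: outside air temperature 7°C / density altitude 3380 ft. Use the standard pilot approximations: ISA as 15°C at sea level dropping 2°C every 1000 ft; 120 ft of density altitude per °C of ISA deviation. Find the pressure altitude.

DA = PA + 120 × (OAT − (15 − 2·PA/1000)) = PA + 120·OAT − 1800 + 0.24·PA = 1.24·PA + 120·OAT − 1800.
So 1.24·PA = 3380 − 120 × 7 + 1800 = 4340.
PA = 4340 / 1.24 = 3500 ft.

3500 ft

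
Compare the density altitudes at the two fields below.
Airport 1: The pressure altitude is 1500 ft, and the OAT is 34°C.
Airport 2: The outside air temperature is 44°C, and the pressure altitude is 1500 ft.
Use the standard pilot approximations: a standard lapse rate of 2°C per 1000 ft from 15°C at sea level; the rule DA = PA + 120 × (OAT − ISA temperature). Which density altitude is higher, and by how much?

Airport 1: ISA temp = 12°C, deviation +22°C, DA = 1500 + 120 × 22 = 4140 ft.
Airport 2: ISA temp = 12°C, deviation +32°C, DA = 1500 + 120 × 32 = 5340 ft.
Airport 2 is higher by 5340 − 4140 = 1200 ft.

Airport 2 by 1200 ft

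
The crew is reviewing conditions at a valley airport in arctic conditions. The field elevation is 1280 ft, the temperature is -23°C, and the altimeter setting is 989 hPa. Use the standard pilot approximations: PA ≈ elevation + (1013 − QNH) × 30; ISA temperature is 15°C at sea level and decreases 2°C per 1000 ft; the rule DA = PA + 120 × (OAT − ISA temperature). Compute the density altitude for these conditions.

Pressure altitude = 1280 + (1013 − 989) × 30 = 1280 + (+720) = 2000 ft.
ISA temperature at 2000 ft = 15 − 2 × (2000/1000) = 11°C.
ISA deviation = -23 − 11 = -34°C.
Density altitude = 2000 + 120 × (-34) = -2080 ft.

-2080 ft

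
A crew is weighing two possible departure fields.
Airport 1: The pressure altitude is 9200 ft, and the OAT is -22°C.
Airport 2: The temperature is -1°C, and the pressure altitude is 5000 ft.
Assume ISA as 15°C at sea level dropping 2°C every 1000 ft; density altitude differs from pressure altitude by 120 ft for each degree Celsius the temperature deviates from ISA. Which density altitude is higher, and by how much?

Airport 1 by 2688 ft

Airport 1: ISA temp = -3.4°C, deviation -18.6°C, DA = 9200 + 120 × (-18.6) = 6968 ft.
Airport 2: ISA temp = 5°C, deviation -6°C, DA = 5000 + 120 × (-6) = 4280 ft.
Airport 1 is higher by 6968 − 4280 = 2688 ft.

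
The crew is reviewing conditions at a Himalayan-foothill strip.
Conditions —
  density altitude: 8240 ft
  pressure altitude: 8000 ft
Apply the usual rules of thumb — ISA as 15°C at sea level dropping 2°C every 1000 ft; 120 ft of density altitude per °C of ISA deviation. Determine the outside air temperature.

Density altitude − pressure altitude = 8240 − 8000 = +240 ft.
At 120 ft/°C that is an ISA deviation of 240/120 = +2°C.
ISA temperature at 8000 ft = 15 − 2 × (8000/1000) = -1°C.
OAT = ISA + deviation = -1 + (+2) = 1°C.

1°C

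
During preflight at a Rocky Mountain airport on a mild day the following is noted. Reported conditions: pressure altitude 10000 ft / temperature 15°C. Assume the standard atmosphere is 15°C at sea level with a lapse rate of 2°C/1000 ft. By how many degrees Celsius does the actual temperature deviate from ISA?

ISA+20°C

ISA temperature at 10000 ft = 15 − 2 × (10000/1000) = -5°C.
Deviation = OAT − ISA = 15 − (-5) = +20°C.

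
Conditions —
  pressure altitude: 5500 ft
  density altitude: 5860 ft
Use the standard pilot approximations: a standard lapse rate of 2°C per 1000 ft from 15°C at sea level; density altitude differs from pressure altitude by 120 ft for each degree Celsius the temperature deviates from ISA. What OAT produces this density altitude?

Density altitude − pressure altitude = 5860 − 5500 = +360 ft.
At 120 ft/°C that is an ISA deviation of 360/120 = +3°C.
ISA temperature at 5500 ft = 15 − 2 × (5500/1000) = 4°C.
OAT = ISA + deviation = 4 + (+3) = 7°C.

7°C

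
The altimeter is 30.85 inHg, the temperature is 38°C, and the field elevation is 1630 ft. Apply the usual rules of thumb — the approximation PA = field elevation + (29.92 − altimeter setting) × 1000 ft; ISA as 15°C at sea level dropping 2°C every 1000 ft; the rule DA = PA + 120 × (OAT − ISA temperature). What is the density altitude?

Pressure altitude = 1630 + (29.92 − 30.85) × 1000 = 1630 + (-930) = 700 ft.
ISA temperature at 700 ft = 15 − 2 × (700/1000) = 13.6°C.
ISA deviation = 38 − 13.6 = +24.4°C.
Density altitude = 700 + 120 × (24.4) = 3628 ft.

3628 ft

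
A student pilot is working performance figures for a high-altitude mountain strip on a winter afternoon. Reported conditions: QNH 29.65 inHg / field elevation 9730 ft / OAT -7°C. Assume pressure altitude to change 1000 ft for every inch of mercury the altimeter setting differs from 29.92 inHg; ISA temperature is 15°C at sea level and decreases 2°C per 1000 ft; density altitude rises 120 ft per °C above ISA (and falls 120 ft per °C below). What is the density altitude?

Pressure altitude = 9730 + (29.92 − 29.65) × 1000 = 9730 + (+270) = 10000 ft.
ISA temperature at 10000 ft = 15 − 2 × (10000/1000) = -5°C.
ISA deviation = -7 − (-5) = -2°C.
Density altitude = 10000 + 120 × (-2) = 9760 ft.

9760 ft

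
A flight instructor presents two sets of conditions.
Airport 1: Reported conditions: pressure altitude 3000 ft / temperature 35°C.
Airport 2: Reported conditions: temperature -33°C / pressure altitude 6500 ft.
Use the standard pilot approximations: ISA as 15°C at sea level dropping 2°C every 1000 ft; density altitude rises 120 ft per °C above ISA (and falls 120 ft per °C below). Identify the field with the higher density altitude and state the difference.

Airport 1: ISA temp = 9°C, deviation +26°C, DA = 3000 + 120 × 26 = 6120 ft.
Airport 2: ISA temp = 2°C, deviation -35°C, DA = 6500 + 120 × (-35) = 2300 ft.
Airport 1 is higher by 6120 − 2300 = 3820 ft.

Airport 1 by 3820 ft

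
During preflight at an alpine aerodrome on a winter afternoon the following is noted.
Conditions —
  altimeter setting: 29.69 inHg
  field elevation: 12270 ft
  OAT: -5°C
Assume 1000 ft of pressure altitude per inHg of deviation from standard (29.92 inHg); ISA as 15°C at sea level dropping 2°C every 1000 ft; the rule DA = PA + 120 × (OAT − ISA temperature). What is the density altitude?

Pressure altitude = 12270 + (29.92 − 29.69) × 1000 = 12270 + (+230) = 12500 ft.
ISA temperature at 12500 ft = 15 − 2 × (12500/1000) = -10°C.
ISA deviation = -5 − (-10) = +5°C.
Density altitude = 12500 + 120 × (5) = 13100 ft.

13100 ft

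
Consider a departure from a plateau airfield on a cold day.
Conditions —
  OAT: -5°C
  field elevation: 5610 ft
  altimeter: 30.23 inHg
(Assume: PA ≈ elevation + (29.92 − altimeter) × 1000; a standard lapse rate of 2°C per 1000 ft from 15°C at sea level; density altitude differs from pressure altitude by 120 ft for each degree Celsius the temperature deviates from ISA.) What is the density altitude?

4172 ft

Pressure altitude = 5610 + (29.92 − 30.23) × 1000 = 5610 + (-310) = 5300 ft.
ISA temperature at 5300 ft = 15 − 2 × (5300/1000) = 4.4°C.
ISA deviation = -5 − 4.4 = -9.4°C.
Density altitude = 5300 + 120 × (-9.4) = 4172 ft.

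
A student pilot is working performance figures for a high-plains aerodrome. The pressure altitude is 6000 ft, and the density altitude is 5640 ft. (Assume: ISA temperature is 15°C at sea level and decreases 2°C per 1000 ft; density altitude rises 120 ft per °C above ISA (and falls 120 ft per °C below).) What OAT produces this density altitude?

0°C

Density altitude − pressure altitude = 5640 − 6000 = -360 ft.
At 120 ft/°C that is an ISA deviation of -360/120 = -3°C.
ISA temperature at 6000 ft = 15 − 2 × (6000/1000) = 3°C.
OAT = ISA + deviation = 3 + (-3) = 0°C.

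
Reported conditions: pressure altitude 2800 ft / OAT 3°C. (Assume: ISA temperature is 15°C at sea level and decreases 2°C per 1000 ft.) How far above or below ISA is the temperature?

ISA-6.4°C

ISA temperature at 2800 ft = 15 − 2 × (2800/1000) = 9.4°C.
Deviation = OAT − ISA = 3 − 9.4 = -6.4°C.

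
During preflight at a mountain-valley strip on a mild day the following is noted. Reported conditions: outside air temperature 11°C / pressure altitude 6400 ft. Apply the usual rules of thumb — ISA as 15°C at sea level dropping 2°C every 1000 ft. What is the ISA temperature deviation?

ISA temperature at 6400 ft = 15 − 2 × (6400/1000) = 2.2°C.
Deviation = OAT − ISA = 11 − 2.2 = +8.8°C.

ISA+8.8°C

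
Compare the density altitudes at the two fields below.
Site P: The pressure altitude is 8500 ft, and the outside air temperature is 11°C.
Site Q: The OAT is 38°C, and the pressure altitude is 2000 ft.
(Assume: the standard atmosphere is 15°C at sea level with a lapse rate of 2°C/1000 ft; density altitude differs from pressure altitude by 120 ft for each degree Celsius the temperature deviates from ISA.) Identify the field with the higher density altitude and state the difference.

Site P: ISA temp = -2°C, deviation +13°C, DA = 8500 + 120 × 13 = 10060 ft.
Site Q: ISA temp = 11°C, deviation +27°C, DA = 2000 + 120 × 27 = 5240 ft.
Site P is higher by 10060 − 5240 = 4820 ft.

Site P by 4820 ft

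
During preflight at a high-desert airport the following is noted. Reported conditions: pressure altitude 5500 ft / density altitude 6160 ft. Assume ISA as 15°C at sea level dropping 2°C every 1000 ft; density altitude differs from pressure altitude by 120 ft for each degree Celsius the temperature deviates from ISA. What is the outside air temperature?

9.5°C

Density altitude − pressure altitude = 6160 − 5500 = +660 ft.
At 120 ft/°C that is an ISA deviation of 660/120 = +5.5°C.
ISA temperature at 5500 ft = 15 − 2 × (5500/1000) = 4°C.
OAT = ISA + deviation = 4 + (+5.5) = 9.5°C.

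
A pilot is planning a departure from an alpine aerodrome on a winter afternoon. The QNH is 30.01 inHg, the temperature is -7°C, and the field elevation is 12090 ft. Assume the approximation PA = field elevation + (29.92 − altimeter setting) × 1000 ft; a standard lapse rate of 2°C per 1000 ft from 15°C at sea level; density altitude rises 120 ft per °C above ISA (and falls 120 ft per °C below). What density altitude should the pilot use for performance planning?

12240 ft

Pressure altitude = 12090 + (29.92 − 30.01) × 1000 = 12090 + (-90) = 12000 ft.
ISA temperature at 12000 ft = 15 − 2 × (12000/1000) = -9°C.
ISA deviation = -7 − (-9) = +2°C.
Density altitude = 12000 + 120 × (2) = 12240 ft.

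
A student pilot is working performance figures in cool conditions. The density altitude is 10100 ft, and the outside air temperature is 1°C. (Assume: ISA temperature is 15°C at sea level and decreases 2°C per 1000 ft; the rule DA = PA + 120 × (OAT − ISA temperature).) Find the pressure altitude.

DA = PA + 120 × (OAT − (15 − 2·PA/1000)) = PA + 120·OAT − 1800 + 0.24·PA = 1.24·PA + 120·OAT − 1800.
So 1.24·PA = 10100 − 120 × 1 + 1800 = 11780.
PA = 11780 / 1.24 = 9500 ft.

9500 ft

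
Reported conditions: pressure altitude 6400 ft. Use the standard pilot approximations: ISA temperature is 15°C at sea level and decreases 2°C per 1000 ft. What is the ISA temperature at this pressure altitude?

ISA temperature = 15 − 2 × (6400/1000) = 15 − 12.8 = 2.2°C.

2.2°C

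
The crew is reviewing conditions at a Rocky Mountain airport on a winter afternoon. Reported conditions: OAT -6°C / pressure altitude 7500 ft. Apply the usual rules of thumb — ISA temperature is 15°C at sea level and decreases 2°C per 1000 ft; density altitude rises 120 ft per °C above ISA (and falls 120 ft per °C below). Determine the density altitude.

6780 ft

ISA temperature at 7500 ft = 15 − 2 × (7500/1000) = 0°C.
ISA deviation = -6 − 0 = -6°C.
Density altitude = 7500 + 120 × (-6) = 7500 + (-720) = 6780 ft.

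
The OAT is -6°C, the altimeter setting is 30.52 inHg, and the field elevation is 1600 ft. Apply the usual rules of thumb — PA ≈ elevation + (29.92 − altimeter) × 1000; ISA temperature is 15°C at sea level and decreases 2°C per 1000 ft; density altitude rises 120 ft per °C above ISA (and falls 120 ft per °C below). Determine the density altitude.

Pressure altitude = 1600 + (29.92 − 30.52) × 1000 = 1600 + (-600) = 1000 ft.
ISA temperature at 1000 ft = 15 − 2 × (1000/1000) = 13°C.
ISA deviation = -6 − 13 = -19°C.
Density altitude = 1000 + 120 × (-19) = -1280 ft.

-1280 ft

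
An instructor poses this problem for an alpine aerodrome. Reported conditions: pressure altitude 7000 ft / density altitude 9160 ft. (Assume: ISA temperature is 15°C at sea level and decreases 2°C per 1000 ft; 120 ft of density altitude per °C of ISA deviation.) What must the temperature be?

Density altitude − pressure altitude = 9160 − 7000 = +2160 ft.
At 120 ft/°C that is an ISA deviation of 2160/120 = +18°C.
ISA temperature at 7000 ft = 15 − 2 × (7000/1000) = 1°C.
OAT = ISA + deviation = 1 + (+18) = 19°C.

19°C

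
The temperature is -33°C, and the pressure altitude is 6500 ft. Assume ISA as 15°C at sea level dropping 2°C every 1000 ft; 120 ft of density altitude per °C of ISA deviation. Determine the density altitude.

2300 ft

ISA temperature at 6500 ft = 15 − 2 × (6500/1000) = 2°C.
ISA deviation = -33 − 2 = -35°C.
Density altitude = 6500 + 120 × (-35) = 6500 + (-4200) = 2300 ft.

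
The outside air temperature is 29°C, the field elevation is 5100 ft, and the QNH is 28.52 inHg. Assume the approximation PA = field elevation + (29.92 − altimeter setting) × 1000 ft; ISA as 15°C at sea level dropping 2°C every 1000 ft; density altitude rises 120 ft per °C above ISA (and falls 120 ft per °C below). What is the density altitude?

Pressure altitude = 5100 + (29.92 − 28.52) × 1000 = 5100 + (+1400) = 6500 ft.
ISA temperature at 6500 ft = 15 − 2 × (6500/1000) = 2°C.
ISA deviation = 29 − 2 = +27°C.
Density altitude = 6500 + 120 × (27) = 9740 ft.

9740 ft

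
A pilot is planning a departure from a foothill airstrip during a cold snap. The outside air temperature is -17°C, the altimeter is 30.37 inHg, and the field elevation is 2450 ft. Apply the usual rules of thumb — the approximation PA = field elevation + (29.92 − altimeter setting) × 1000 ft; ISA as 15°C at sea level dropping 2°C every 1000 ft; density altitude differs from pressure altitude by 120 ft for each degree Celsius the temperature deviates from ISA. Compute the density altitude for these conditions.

Pressure altitude = 2450 + (29.92 − 30.37) × 1000 = 2450 + (-450) = 2000 ft.
ISA temperature at 2000 ft = 15 − 2 × (2000/1000) = 11°C.
ISA deviation = -17 − 11 = -28°C.
Density altitude = 2000 + 120 × (-28) = -1360 ft.

-1360 ft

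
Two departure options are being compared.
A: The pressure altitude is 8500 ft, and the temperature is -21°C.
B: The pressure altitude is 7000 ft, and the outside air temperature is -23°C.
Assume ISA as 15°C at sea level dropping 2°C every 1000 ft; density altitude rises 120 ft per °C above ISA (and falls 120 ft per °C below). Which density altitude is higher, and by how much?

A by 2100 ft

A: ISA temp = -2°C, deviation -19°C, DA = 8500 + 120 × (-19) = 6220 ft.
B: ISA temp = 1°C, deviation -24°C, DA = 7000 + 120 × (-24) = 4120 ft.
A is higher by 6220 − 4120 = 2100 ft.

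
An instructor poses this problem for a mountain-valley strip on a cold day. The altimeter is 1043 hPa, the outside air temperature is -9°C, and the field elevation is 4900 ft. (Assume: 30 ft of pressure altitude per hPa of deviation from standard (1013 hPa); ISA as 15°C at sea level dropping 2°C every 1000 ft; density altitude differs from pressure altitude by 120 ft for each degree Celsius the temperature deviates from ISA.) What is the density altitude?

2080 ft

Pressure altitude = 4900 + (1013 − 1043) × 30 = 4900 + (-900) = 4000 ft.
ISA temperature at 4000 ft = 15 − 2 × (4000/1000) = 7°C.
ISA deviation = -9 − 7 = -16°C.
Density altitude = 4000 + 120 × (-16) = 2080 ft.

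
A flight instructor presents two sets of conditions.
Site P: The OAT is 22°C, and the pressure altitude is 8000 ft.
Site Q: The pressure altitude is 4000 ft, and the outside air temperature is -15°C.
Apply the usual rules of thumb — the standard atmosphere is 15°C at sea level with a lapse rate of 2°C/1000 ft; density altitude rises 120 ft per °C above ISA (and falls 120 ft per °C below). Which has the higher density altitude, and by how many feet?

Site P by 9400 ft

Site P: ISA temp = -1°C, deviation +23°C, DA = 8000 + 120 × 23 = 10760 ft.
Site Q: ISA temp = 7°C, deviation -22°C, DA = 4000 + 120 × (-22) = 1360 ft.
Site P is higher by 10760 − 1360 = 9400 ft.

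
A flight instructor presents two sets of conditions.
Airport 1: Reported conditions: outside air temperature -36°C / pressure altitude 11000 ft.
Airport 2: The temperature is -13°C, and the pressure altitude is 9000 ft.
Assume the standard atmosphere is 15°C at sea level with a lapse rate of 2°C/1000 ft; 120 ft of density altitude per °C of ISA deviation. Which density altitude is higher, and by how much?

Airport 1: ISA temp = -7°C, deviation -29°C, DA = 11000 + 120 × (-29) = 7520 ft.
Airport 2: ISA temp = -3°C, deviation -10°C, DA = 9000 + 120 × (-10) = 7800 ft.
Airport 2 is higher by 7800 − 7520 = 280 ft.

Airport 2 by 280 ft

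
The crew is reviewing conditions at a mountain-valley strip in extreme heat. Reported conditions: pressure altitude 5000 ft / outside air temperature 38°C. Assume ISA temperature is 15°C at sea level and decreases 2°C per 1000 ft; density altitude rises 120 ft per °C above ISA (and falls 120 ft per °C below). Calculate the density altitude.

8960 ft

ISA temperature at 5000 ft = 15 − 2 × (5000/1000) = 5°C.
ISA deviation = 38 − 5 = +33°C.
Density altitude = 5000 + 120 × (33) = 5000 + (+3960) = 8960 ft.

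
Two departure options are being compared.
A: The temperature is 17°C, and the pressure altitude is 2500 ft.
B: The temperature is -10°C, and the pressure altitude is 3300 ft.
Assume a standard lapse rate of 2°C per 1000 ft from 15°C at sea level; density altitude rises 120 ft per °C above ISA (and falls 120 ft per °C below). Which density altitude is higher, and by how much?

A by 2248 ft

A: ISA temp = 10°C, deviation +7°C, DA = 2500 + 120 × 7 = 3340 ft.
B: ISA temp = 8.4°C, deviation -18.4°C, DA = 3300 + 120 × (-18.4) = 1092 ft.
A is higher by 3340 − 1092 = 2248 ft.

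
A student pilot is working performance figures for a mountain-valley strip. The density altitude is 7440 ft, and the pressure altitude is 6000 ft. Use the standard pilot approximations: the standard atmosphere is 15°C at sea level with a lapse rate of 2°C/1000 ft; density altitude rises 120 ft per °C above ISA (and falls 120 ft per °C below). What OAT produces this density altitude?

15°C

Density altitude − pressure altitude = 7440 − 6000 = +1440 ft.
At 120 ft/°C that is an ISA deviation of 1440/120 = +12°C.
ISA temperature at 6000 ft = 15 − 2 × (6000/1000) = 3°C.
OAT = ISA + deviation = 3 + (+12) = 15°C.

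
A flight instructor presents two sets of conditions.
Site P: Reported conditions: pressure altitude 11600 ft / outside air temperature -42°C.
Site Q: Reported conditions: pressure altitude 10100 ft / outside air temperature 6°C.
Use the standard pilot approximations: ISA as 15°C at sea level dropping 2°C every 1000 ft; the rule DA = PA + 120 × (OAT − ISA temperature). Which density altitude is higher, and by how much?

Site Q by 3900 ft

Site P: ISA temp = -8.2°C, deviation -33.8°C, DA = 11600 + 120 × (-33.8) = 7544 ft.
Site Q: ISA temp = -5.2°C, deviation +11.2°C, DA = 10100 + 120 × 11.2 = 11444 ft.
Site Q is higher by 11444 − 7544 = 3900 ft.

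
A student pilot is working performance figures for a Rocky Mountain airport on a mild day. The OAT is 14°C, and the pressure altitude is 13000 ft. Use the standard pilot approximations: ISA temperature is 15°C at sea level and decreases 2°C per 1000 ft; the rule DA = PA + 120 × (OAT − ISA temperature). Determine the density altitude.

16000 ft

ISA temperature at 13000 ft = 15 − 2 × (13000/1000) = -11°C.
ISA deviation = 14 − (-11) = +25°C.
Density altitude = 13000 + 120 × (25) = 13000 + (+3000) = 16000 ft.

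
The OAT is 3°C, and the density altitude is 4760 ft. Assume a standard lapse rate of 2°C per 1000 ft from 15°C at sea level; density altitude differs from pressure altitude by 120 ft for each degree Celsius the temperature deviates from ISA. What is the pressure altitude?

5000 ft

DA = PA + 120 × (OAT − (15 − 2·PA/1000)) = PA + 120·OAT − 1800 + 0.24·PA = 1.24·PA + 120·OAT − 1800.
So 1.24·PA = 4760 − 120 × 3 + 1800 = 6200.
PA = 6200 / 1.24 = 5000 ft.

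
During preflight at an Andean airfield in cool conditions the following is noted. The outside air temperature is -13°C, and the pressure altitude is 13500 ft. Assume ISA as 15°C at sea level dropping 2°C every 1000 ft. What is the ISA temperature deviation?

ISA-1°C

ISA temperature at 13500 ft = 15 − 2 × (13500/1000) = -12°C.
Deviation = OAT − ISA = -13 − (-12) = -1°C.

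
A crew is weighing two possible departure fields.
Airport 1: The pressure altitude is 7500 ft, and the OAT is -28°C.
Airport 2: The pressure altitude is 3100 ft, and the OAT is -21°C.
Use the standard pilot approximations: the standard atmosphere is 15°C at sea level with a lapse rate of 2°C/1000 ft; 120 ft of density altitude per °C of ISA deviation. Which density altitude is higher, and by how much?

Airport 1 by 4616 ft

Airport 1: ISA temp = 0°C, deviation -28°C, DA = 7500 + 120 × (-28) = 4140 ft.
Airport 2: ISA temp = 8.8°C, deviation -29.8°C, DA = 3100 + 120 × (-29.8) = -476 ft.
Airport 1 is higher by 4140 − (-476) = 4616 ft.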